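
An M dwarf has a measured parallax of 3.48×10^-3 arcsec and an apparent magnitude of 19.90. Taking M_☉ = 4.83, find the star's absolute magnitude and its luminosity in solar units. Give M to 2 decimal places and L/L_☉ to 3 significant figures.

d = 1/p = 1/3.48×10^-3″ = 287.4 pc
M = m − 5 log₁₀ d + 5 = 19.90 − 5·2.4584 + 5 = 12.608
M − M_☉ = 12.608 − 4.83 = 7.778
L/L_☉ = 10^(−0.4 × 7.778) = 7.742×10^-4

M ≈ 12.61; L/L_☉ ≈ 7.74×10^-4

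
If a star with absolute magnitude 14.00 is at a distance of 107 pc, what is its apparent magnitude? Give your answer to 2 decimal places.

m ≈ 19.15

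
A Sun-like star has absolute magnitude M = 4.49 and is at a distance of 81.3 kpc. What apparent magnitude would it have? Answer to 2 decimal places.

m ≈ 24.04

d = 81.3 kpc = 81300 pc
m = M + 5 log₁₀ d − 5 = 4.49 + 5·4.9101 − 5 = 24.040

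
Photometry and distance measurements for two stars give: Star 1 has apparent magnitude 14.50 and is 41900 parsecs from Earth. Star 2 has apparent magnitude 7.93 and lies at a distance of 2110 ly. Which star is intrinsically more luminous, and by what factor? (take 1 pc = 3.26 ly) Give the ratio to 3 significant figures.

Star 1 is more luminous, by a factor of 9.87.

Star 1: M = m − 5 log₁₀ d + 5 = 14.50 − 5·4.6222 + 5 = -3.611
Star 2: d = 2110 ly / 3.26 = 647.2 pc
Star 2: M = m − 5 log₁₀ d + 5 = 7.93 − 5·2.8111 + 5 = -1.125
ΔM = M_1 − M_2 = -3.611 − (-1.125) = -2.486; smaller M is more luminous → Star 1.
L ratio = 10^(0.4 |ΔM|) = 10^0.994 = 9.870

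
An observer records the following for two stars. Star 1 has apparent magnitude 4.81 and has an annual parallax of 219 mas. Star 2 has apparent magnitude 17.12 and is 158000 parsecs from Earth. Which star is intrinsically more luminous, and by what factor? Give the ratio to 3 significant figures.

Star 2 is more luminous, by a factor of 14300.

Star 1: p = 219 mas = 0.219″ → d = 1/p = 4.566 pc
Star 1: M = m − 5 log₁₀ d + 5 = 4.81 − 5·0.6596 + 5 = 6.512
Star 2: M = m − 5 log₁₀ d + 5 = 17.12 − 5·5.1987 + 5 = -3.873
ΔM = M_1 − M_2 = 6.512 − (-3.873) = 10.386; smaller M is more luminous → Star 2.
L ratio = 10^(0.4 |ΔM|) = 10^4.154 = 14260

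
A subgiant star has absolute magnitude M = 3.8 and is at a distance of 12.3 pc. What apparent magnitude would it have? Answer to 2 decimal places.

m ≈ 4.25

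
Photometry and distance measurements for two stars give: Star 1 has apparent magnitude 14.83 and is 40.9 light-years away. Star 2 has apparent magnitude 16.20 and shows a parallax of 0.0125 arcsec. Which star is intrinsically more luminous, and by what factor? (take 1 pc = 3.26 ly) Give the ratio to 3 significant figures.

Star 1: d = 40.9 ly / 3.26 = 12.55 pc
Star 1: M = m − 5 log₁₀ d + 5 = 14.83 − 5·1.0985 + 5 = 14.337
Star 2: d = 1/p = 1/0.0125″ = 80.00 pc
Star 2: M = m − 5 log₁₀ d + 5 = 16.20 − 5·1.9031 + 5 = 11.685
ΔM = M_1 − M_2 = 14.337 − (11.685) = 2.653; smaller M is more luminous → Star 2.
L ratio = 10^(0.4 |ΔM|) = 10^1.061 = 11.51

Star 2 is more luminous, by a factor of 11.5.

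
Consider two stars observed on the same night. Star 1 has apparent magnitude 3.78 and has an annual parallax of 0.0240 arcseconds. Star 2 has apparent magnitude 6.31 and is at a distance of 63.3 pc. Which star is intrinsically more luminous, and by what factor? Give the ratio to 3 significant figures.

Star 1: d = 1/p = 1/0.0240″ = 41.67 pc
Star 1: M = m − 5 log₁₀ d + 5 = 3.78 − 5·1.6198 + 5 = 0.681
Star 2: M = m − 5 log₁₀ d + 5 = 6.31 − 5·1.8014 + 5 = 2.303
ΔM = M_1 − M_2 = 0.681 − (2.303) = -1.622; smaller M is more luminous → Star 1.
L ratio = 10^(0.4 |ΔM|) = 10^0.649 = 4.454

Star 1 is more luminous, by a factor of 4.45.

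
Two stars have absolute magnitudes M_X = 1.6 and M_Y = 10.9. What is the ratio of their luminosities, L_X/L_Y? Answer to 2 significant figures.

L_X/L_Y ≈ 5200

ΔM = M_X − M_Y = -9.3
L_X/L_Y = 10^(−0.4 ΔM) = 10^3.720 = 5248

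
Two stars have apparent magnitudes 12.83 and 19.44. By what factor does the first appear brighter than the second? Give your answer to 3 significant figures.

441

Δm = 12.83 − (19.44) = -6.61
Flux ratio = 10^(−0.4 Δm) = 10^(−0.4 × -6.61) = 10^2.644 = 440.6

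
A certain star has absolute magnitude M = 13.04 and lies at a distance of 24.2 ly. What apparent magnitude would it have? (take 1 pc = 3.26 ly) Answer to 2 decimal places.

d = 24.2 ly / 3.26 = 7.423 pc
m = M + 5 log₁₀ d − 5 = 13.04 + 5·0.8706 − 5 = 12.393

m ≈ 12.39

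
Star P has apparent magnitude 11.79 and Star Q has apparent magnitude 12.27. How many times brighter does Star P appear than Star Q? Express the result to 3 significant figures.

1.56

Magnitude difference = -0.48
Flux ratio = 10^(−0.4 Δm) = 10^(−0.4 × -0.48) = 10^0.192 = 1.556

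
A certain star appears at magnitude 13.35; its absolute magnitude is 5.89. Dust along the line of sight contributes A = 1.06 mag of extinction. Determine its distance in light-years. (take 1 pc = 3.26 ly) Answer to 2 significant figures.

d ≈ 620 ly

m − M = 5 log₁₀(d/10 pc) + A  ⇒  13.35 − (5.89) − 1.06 = 5 log₁₀(d/10)
6.400 = 5 log₁₀(d/10)
log₁₀ d = (m − M − A)/5 + 1 = 2.2800
d = 10^2.2800 = 190.5 pc
= 621.2 ly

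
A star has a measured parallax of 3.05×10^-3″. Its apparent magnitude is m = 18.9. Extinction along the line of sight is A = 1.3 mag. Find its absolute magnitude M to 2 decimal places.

d = 1/p = 1/3.05×10^-3″ = 327.9 pc
5 log₁₀(d/10 pc) = 5 log₁₀(327.9) − 5 = 7.579
M = m − 5 log₁₀(d/10) − A = 18.9 − 7.579 − 1.3 = 10.021

M ≈ 10.02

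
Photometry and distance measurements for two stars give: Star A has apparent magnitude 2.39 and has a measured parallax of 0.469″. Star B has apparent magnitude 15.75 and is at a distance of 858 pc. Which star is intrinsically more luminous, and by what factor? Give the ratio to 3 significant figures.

Star A is more luminous, by a factor of 1.36.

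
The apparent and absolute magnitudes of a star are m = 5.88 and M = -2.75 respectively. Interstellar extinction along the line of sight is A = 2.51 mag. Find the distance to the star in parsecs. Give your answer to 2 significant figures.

m − M = 5 log₁₀(d/10 pc) + A  ⇒  5.88 − (-2.75) − 2.51 = 5 log₁₀(d/10)
6.120 = 5 log₁₀(d/10)
log₁₀ d = (m − M − A)/5 + 1 = 2.2240
d = 10^2.2240 = 167.5 pc

d ≈ 170 pc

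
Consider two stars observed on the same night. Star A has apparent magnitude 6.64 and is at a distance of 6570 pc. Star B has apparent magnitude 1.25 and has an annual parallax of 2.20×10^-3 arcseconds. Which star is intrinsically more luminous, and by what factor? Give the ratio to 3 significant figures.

Star A: M = m − 5 log₁₀ d + 5 = 6.64 − 5·3.8176 + 5 = -7.448
Star B: d = 1/p = 1/2.20×10^-3″ = 454.5 pc
Star B: M = m − 5 log₁₀ d + 5 = 1.25 − 5·2.6576 + 5 = -7.038
ΔM = M_A − M_B = -7.448 − (-7.038) = -0.410; smaller M is more luminous → Star A.
L ratio = 10^(0.4 |ΔM|) = 10^0.164 = 1.459

Star A is more luminous, by a factor of 1.46.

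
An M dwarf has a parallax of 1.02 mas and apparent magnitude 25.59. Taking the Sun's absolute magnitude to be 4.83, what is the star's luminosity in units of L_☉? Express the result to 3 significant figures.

d = 1/p = 1000/1.02 mas = 980.4 pc
M = m − 5 log₁₀ d + 5 = 25.59 − 5·2.9914 + 5 = 15.633
M − M_☉ = 15.633 − 4.83 = 10.803
L/L_☉ = 10^(−0.4 × 10.803) = 4.773×10^-5

L/L_☉ ≈ 4.77×10^-5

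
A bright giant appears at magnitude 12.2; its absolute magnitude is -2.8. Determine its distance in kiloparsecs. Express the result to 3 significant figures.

d ≈ 10.0 kpc

μ = m − M = 15.000
m − M = 5 log₁₀ d − 5
log₁₀ d = (m − M)/5 + 1 = 4.0000
d = 10^4.0000 = 10000 pc
= 10.00 kpc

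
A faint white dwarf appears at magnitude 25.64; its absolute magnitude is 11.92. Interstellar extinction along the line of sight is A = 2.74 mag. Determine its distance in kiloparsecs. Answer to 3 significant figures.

m − M = 5 log₁₀(d/10 pc) + A  ⇒  25.64 − (11.92) − 2.74 = 5 log₁₀(d/10)
10.980 = 5 log₁₀(d/10)
log₁₀ d = (m − M − A)/5 + 1 = 3.1960
d = 10^3.1960 = 1570 pc
= 1.570 kpc

d ≈ 1.57 kpc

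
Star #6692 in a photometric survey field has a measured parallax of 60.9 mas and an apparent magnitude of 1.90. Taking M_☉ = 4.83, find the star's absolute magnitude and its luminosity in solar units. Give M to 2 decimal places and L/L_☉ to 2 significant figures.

M ≈ 0.82; L/L_☉ ≈ 40

d = 1/p = 1000/60.9 mas = 16.42 pc
M = m − 5 log₁₀ d + 5 = 1.90 − 5·1.2154 + 5 = 0.823
M − M_☉ = 0.823 − 4.83 = -4.007
L/L_☉ = 10^(−0.4 × -4.007) = 40.07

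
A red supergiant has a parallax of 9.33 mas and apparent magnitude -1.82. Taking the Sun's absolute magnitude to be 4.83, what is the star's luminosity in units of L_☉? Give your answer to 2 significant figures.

L/L_☉ ≈ 53000

d = 1/p = 1000/9.33 mas = 107.2 pc
M = m − 5 log₁₀ d + 5 = -1.82 − 5·2.0301 + 5 = -6.971
M − M_☉ = -6.971 − 4.83 = -11.801
L/L_☉ = 10^(−0.4 × -11.801) = 52510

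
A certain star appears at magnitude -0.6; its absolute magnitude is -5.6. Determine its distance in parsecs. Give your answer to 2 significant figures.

Distance modulus: m − M = -0.6 − (-5.6) = 5.000
m − M = 5 log₁₀ d − 5
log₁₀ d = (m − M)/5 + 1 = 2.0000
d = 10^2.0000 = 100.0 pc

d ≈ 100 pc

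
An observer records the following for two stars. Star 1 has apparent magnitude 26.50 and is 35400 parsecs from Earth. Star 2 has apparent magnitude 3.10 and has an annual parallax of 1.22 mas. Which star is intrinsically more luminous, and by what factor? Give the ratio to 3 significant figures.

Star 2 is more luminous, by a factor of 1.23×10^6.

Star 1: M = m − 5 log₁₀ d + 5 = 26.50 − 5·4.5490 + 5 = 8.755
Star 2: p = 1.22 mas = 1.22×10^-3″ → d = 1/p = 819.7 pc
Star 2: M = m − 5 log₁₀ d + 5 = 3.10 − 5·2.9136 + 5 = -6.468
ΔM = M_1 − M_2 = 8.755 − (-6.468) = 15.223; smaller M is more luminous → Star 2.
L ratio = 10^(0.4 |ΔM|) = 10^6.089 = 1.228×10^6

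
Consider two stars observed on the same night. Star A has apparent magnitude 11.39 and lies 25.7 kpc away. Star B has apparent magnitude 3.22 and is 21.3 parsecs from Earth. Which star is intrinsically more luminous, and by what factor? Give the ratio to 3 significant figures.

Star A: d = 25.7 kpc = 25700 pc
Star A: M = m − 5 log₁₀ d + 5 = 11.39 − 5·4.4099 + 5 = -5.660
Star B: M = m − 5 log₁₀ d + 5 = 3.22 − 5·1.3284 + 5 = 1.578
ΔM = M_A − M_B = -5.660 − (1.578) = -7.238; smaller M is more luminous → Star A.
L ratio = 10^(0.4 |ΔM|) = 10^2.895 = 785.4

Star A is more luminous, by a factor of 785.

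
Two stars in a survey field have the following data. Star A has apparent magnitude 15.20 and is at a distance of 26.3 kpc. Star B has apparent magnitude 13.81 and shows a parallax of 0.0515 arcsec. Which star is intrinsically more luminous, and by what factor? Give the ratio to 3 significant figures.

Star A: d = 26.3 kpc = 26300 pc
Star A: M = m − 5 log₁₀ d + 5 = 15.20 − 5·4.4200 + 5 = -1.900
Star B: d = 1/p = 1/0.0515″ = 19.42 pc
Star B: M = m − 5 log₁₀ d + 5 = 13.81 − 5·1.2882 + 5 = 12.369
ΔM = M_A − M_B = -1.900 − (12.369) = -14.269; smaller M is more luminous → Star A.
L ratio = 10^(0.4 |ΔM|) = 10^5.708 = 509900

Star A is more luminous, by a factor of 510000.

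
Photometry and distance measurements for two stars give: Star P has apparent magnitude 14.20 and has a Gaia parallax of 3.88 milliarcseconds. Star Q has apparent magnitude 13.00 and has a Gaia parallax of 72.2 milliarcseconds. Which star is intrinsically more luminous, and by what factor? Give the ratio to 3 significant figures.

Star P is more luminous, by a factor of 115.

Star P: p = 3.88 mas = 3.88×10^-3″ → d = 1/p = 257.7 pc
Star P: M = m − 5 log₁₀ d + 5 = 14.20 − 5·2.4112 + 5 = 7.144
Star Q: p = 72.2 mas = 0.0722″ → d = 1/p = 13.85 pc
Star Q: M = m − 5 log₁₀ d + 5 = 13.00 − 5·1.1415 + 5 = 12.293
ΔM = M_P − M_Q = 7.144 − (12.293) = -5.149; smaller M is more luminous → Star P.
L ratio = 10^(0.4 |ΔM|) = 10^2.059 = 114.7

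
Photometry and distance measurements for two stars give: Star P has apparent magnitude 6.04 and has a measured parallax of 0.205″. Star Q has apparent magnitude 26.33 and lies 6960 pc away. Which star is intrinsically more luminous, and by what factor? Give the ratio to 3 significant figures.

Star P is more luminous, by a factor of 64.2.

Star P: d = 1/p = 1/0.205″ = 4.878 pc
Star P: M = m − 5 log₁₀ d + 5 = 6.04 − 5·0.6882 + 5 = 7.599
Star Q: M = m − 5 log₁₀ d + 5 = 26.33 − 5·3.8426 + 5 = 12.117
ΔM = M_P − M_Q = 7.599 − (12.117) = -4.518; smaller M is more luminous → Star P.
L ratio = 10^(0.4 |ΔM|) = 10^1.807 = 64.16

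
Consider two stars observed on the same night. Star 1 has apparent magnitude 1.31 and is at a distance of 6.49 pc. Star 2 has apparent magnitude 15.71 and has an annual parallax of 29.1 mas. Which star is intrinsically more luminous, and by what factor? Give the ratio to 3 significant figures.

Star 1: M = m − 5 log₁₀ d + 5 = 1.31 − 5·0.8122 + 5 = 2.249
Star 2: p = 29.1 mas = 0.0291″ → d = 1/p = 34.36 pc
Star 2: M = m − 5 log₁₀ d + 5 = 15.71 − 5·1.5361 + 5 = 13.029
ΔM = M_1 − M_2 = 2.249 − (13.029) = -10.781; smaller M is more luminous → Star 1.
L ratio = 10^(0.4 |ΔM|) = 10^4.312 = 20520

Star 1 is more luminous, by a factor of 20500.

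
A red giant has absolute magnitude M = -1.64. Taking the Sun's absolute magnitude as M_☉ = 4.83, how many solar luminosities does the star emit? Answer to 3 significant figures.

L/L_☉ ≈ 387

M − M_☉ = -1.64 − 4.83 = -6.470
L/L_☉ = 10^(−0.4 (M − M_☉)) = 10^2.588 = 387.3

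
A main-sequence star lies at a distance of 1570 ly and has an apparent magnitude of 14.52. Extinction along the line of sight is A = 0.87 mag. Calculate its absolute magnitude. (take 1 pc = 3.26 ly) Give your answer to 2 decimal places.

M ≈ 5.24

d = 1570 ly / 3.26 = 481.6 pc
5 log₁₀(d/10 pc) = 5 log₁₀(481.6) − 5 = 8.413
M = m − 5 log₁₀(d/10) − A = 14.52 − 8.413 − 0.87 = 5.237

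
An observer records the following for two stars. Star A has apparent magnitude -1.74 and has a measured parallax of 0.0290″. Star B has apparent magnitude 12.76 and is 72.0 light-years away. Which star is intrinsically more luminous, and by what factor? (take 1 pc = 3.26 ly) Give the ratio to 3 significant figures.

Star A is more luminous, by a factor of 1.54×10^6.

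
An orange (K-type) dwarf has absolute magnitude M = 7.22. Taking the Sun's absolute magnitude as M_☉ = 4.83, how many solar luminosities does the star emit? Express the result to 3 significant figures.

L/L_☉ ≈ 0.111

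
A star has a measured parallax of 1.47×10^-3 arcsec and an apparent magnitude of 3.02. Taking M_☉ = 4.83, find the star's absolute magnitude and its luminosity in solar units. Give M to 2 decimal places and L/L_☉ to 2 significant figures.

M ≈ -6.14; L/L_☉ ≈ 25000

d = 1/p = 1/1.47×10^-3″ = 680.3 pc
M = m − 5 log₁₀ d + 5 = 3.02 − 5·2.8327 + 5 = -6.143
M − M_☉ = -6.143 − 4.83 = -10.973
L/L_☉ = 10^(−0.4 × -10.973) = 24510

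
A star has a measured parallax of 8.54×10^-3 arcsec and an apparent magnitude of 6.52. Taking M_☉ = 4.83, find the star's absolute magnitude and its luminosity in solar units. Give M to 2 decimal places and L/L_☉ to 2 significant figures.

M ≈ 1.18; L/L_☉ ≈ 29

d = 1/p = 1/8.54×10^-3″ = 117.1 pc
M = m − 5 log₁₀ d + 5 = 6.52 − 5·2.0685 + 5 = 1.177
M − M_☉ = 1.177 − 4.83 = -3.653
L/L_☉ = 10^(−0.4 × -3.653) = 28.91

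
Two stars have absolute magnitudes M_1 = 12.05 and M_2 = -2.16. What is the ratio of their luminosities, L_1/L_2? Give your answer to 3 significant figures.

ΔM = M_1 − M_2 = 14.21
L_1/L_2 = 10^(−0.4 ΔM) = 10^-5.684 = 2.070×10^-6

L_1/L_2 ≈ 2.07×10^-6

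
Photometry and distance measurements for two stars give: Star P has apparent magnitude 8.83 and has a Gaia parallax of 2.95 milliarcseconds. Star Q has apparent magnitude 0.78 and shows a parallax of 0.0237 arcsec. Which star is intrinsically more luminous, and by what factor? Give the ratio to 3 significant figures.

Star P: p = 2.95 mas = 2.95×10^-3″ → d = 1/p = 339.0 pc
Star P: M = m − 5 log₁₀ d + 5 = 8.83 − 5·2.5302 + 5 = 1.179
Star Q: d = 1/p = 1/0.0237″ = 42.19 pc
Star Q: M = m − 5 log₁₀ d + 5 = 0.78 − 5·1.6253 + 5 = -2.346
ΔM = M_P − M_Q = 1.179 − (-2.346) = 3.525; smaller M is more luminous → Star Q.
L ratio = 10^(0.4 |ΔM|) = 10^1.410 = 25.71

Star Q is more luminous, by a factor of 25.7.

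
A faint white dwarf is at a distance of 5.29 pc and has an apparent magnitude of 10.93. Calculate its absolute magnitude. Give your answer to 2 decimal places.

M ≈ 12.31

5 log₁₀(d/10 pc) = 5 log₁₀(5.290) − 5 = -1.383
M = m − 5 log₁₀(d/10) = 10.93 + 1.383 = 12.313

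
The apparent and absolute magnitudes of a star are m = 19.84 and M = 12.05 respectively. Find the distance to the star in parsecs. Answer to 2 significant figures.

d ≈ 360 pc

μ = m − M = 7.790
m − M = 5 log₁₀ d − 5
log₁₀ d = (m − M)/5 + 1 = 2.5580
d = 10^2.5580 = 361.4 pc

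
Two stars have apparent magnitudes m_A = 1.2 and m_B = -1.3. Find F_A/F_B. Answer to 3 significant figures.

F_A/F_B ≈ 0.100

Magnitude difference = 2.5
Flux ratio = 10^(−0.4 Δm) = 10^(−0.4 × 2.5) = 10^-1.000 = 0.1000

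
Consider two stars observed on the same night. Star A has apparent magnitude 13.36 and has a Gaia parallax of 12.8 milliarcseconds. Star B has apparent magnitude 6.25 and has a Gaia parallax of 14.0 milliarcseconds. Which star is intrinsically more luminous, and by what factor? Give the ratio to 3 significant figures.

Star B is more luminous, by a factor of 584.

Star A: p = 12.8 mas = 0.0128″ → d = 1/p = 78.12 pc
Star A: M = m − 5 log₁₀ d + 5 = 13.36 − 5·1.8928 + 5 = 8.896
Star B: p = 14.0 mas = 0.0140″ → d = 1/p = 71.43 pc
Star B: M = m − 5 log₁₀ d + 5 = 6.25 − 5·1.8539 + 5 = 1.981
ΔM = M_A − M_B = 8.896 − (1.981) = 6.915; smaller M is more luminous → Star B.
L ratio = 10^(0.4 |ΔM|) = 10^2.766 = 583.7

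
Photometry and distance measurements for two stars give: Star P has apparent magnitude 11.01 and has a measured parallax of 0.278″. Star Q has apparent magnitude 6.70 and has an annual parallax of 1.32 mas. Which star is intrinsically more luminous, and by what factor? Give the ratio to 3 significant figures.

Star Q is more luminous, by a factor of 2.35×10^6.

Star P: d = 1/p = 1/0.278″ = 3.597 pc
Star P: M = m − 5 log₁₀ d + 5 = 11.01 − 5·0.5560 + 5 = 13.230
Star Q: p = 1.32 mas = 1.32×10^-3″ → d = 1/p = 757.6 pc
Star Q: M = m − 5 log₁₀ d + 5 = 6.70 − 5·2.8794 + 5 = -2.697
ΔM = M_P − M_Q = 13.230 − (-2.697) = 15.927; smaller M is more luminous → Star Q.
L ratio = 10^(0.4 |ΔM|) = 10^6.371 = 2.349×10^6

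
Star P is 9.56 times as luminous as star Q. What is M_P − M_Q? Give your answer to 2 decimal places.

M_P − M_Q ≈ -2.45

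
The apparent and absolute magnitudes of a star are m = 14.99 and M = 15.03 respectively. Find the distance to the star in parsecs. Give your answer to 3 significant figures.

μ = m − M = -0.040
m − M = 5 log₁₀ d − 5
log₁₀ d = (m − M)/5 + 1 = 0.9920
d = 10^0.9920 = 9.817 pc

d ≈ 9.82 pc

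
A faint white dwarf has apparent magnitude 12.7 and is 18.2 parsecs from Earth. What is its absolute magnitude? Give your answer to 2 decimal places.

M ≈ 11.40

5 log₁₀(d/10 pc) = 5 log₁₀(18.20) − 5 = 1.300
M = m − 5 log₁₀(d/10) = 12.7 − 1.300 = 11.400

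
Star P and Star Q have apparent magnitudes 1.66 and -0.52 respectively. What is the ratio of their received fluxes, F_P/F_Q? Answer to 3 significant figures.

Magnitude difference = 2.18
Flux ratio = 10^(−0.4 Δm) = 10^(−0.4 × 2.18) = 10^-0.872 = 0.1343

F_P/F_Q ≈ 0.134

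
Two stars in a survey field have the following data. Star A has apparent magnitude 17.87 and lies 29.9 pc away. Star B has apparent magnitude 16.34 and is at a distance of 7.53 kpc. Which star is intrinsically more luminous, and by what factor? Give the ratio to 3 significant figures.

Star B is more luminous, by a factor of 260000.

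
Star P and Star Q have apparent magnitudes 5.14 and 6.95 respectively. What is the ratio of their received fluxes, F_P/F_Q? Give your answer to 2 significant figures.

F_P/F_Q ≈ 5.3

Δm = 5.14 − (6.95) = -1.81
Flux ratio = 10^(−0.4 Δm) = 10^(−0.4 × -1.81) = 10^0.724 = 5.297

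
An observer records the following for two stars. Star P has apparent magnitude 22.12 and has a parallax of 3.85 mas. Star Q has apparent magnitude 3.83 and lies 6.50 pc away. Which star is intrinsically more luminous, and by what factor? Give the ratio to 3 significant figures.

Star Q is more luminous, by a factor of 13000.

Star P: p = 3.85 mas = 3.85×10^-3″ → d = 1/p = 259.7 pc
Star P: M = m − 5 log₁₀ d + 5 = 22.12 − 5·2.4145 + 5 = 15.047
Star Q: M = m − 5 log₁₀ d + 5 = 3.83 − 5·0.8129 + 5 = 4.765
ΔM = M_P − M_Q = 15.047 − (4.765) = 10.282; smaller M is more luminous → Star Q.
L ratio = 10^(0.4 |ΔM|) = 10^4.113 = 12960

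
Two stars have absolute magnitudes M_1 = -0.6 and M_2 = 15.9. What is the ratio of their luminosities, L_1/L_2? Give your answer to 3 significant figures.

ΔM = M_1 − M_2 = -16.5
L_1/L_2 = 10^(−0.4 ΔM) = 10^6.600 = 3.981×10^6

L_1/L_2 ≈ 3.98×10^6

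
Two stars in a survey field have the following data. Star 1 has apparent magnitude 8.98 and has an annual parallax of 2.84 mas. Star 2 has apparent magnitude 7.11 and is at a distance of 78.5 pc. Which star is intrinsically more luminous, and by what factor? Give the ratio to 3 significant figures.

Star 1 is more luminous, by a factor of 3.59.

Star 1: p = 2.84 mas = 2.84×10^-3″ → d = 1/p = 352.1 pc
Star 1: M = m − 5 log₁₀ d + 5 = 8.98 − 5·2.5467 + 5 = 1.247
Star 2: M = m − 5 log₁₀ d + 5 = 7.11 − 5·1.8949 + 5 = 2.636
ΔM = M_1 − M_2 = 1.247 − (2.636) = -1.389; smaller M is more luminous → Star 1.
L ratio = 10^(0.4 |ΔM|) = 10^0.556 = 3.594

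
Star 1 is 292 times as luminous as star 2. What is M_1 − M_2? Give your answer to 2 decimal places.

M_1 − M_2 ≈ -6.16

Pogson: ΔM = −2.5 log₁₀(ratio) = −2.5 log₁₀(292) = −2.5 × 2.4654 = -6.163
Star 1 is brighter, so it has the smaller magnitude: the difference is negative.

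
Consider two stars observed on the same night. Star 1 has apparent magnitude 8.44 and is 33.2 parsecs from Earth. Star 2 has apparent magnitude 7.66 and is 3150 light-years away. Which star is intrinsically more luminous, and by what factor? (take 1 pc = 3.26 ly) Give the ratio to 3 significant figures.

Star 2 is more luminous, by a factor of 1740.

Star 1: M = m − 5 log₁₀ d + 5 = 8.44 − 5·1.5211 + 5 = 5.834
Star 2: d = 3150 ly / 3.26 = 966.3 pc
Star 2: M = m − 5 log₁₀ d + 5 = 7.66 − 5·2.9851 + 5 = -2.265
ΔM = M_1 − M_2 = 5.834 − (-2.265) = 8.100; smaller M is more luminous → Star 2.
L ratio = 10^(0.4 |ΔM|) = 10^3.240 = 1737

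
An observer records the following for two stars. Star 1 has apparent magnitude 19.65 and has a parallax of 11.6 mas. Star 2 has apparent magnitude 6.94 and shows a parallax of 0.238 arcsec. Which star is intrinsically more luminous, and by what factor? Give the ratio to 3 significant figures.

Star 1: p = 11.6 mas = 0.0116″ → d = 1/p = 86.21 pc
Star 1: M = m − 5 log₁₀ d + 5 = 19.65 − 5·1.9355 + 5 = 14.972
Star 2: d = 1/p = 1/0.238″ = 4.202 pc
Star 2: M = m − 5 log₁₀ d + 5 = 6.94 − 5·0.6234 + 5 = 8.823
ΔM = M_1 − M_2 = 14.972 − (8.823) = 6.149; smaller M is more luminous → Star 2.
L ratio = 10^(0.4 |ΔM|) = 10^2.460 = 288.2

Star 2 is more luminous, by a factor of 288.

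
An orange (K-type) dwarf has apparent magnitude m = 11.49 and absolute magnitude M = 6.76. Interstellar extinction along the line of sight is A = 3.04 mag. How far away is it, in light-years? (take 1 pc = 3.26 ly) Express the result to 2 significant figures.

d ≈ 71 ly

m − M = 5 log₁₀(d/10 pc) + A  ⇒  11.49 − (6.76) − 3.04 = 5 log₁₀(d/10)
1.690 = 5 log₁₀(d/10)
log₁₀ d = (m − M − A)/5 + 1 = 1.3380
d = 10^1.3380 = 21.78 pc
= 70.99 ly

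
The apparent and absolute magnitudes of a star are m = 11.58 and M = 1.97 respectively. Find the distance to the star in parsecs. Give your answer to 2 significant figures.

Distance modulus: m − M = 11.58 − (1.97) = 9.610
m − M = 5 log₁₀ d − 5
log₁₀ d = (m − M)/5 + 1 = 2.9220
d = 10^2.9220 = 835.6 pc

d ≈ 840 pc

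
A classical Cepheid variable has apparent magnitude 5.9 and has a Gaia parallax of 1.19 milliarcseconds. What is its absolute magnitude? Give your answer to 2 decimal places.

p = 1.19 mas = 1.19×10^-3″ → d = 1/p = 840.3 pc
5 log₁₀(d/10 pc) = 5 log₁₀(840.3) − 5 = 9.622
M = m − 5 log₁₀(d/10) = 5.9 − 9.622 = -3.722

M ≈ -3.72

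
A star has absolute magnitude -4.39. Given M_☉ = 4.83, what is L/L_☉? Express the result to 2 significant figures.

L/L_☉ ≈ 4900

M − M_☉ = -4.39 − 4.83 = -9.220
L/L_☉ = 10^(−0.4 (M − M_☉)) = 10^3.688 = 4875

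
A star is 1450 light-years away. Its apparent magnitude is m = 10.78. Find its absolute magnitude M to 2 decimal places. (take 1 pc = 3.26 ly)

M ≈ 2.54

d = 1450 ly / 3.26 = 444.8 pc
5 log₁₀(d/10 pc) = 5 log₁₀(444.8) − 5 = 8.241
M = m − 5 log₁₀(d/10) = 10.78 − 8.241 = 2.539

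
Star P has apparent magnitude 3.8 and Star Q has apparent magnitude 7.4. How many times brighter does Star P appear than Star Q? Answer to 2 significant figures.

Δm = 3.8 − (7.4) = -3.6
Flux ratio = 10^(−0.4 Δm) = 10^(−0.4 × -3.6) = 10^1.440 = 27.54

28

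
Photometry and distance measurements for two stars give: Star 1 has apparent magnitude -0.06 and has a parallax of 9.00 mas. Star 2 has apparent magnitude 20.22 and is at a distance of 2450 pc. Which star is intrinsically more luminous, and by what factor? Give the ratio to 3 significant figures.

Star 1 is more luminous, by a factor of 266000.

Star 1: p = 9.00 mas = 9.00×10^-3″ → d = 1/p = 111.1 pc
Star 1: M = m − 5 log₁₀ d + 5 = -0.06 − 5·2.0458 + 5 = -5.289
Star 2: M = m − 5 log₁₀ d + 5 = 20.22 − 5·3.3892 + 5 = 8.274
ΔM = M_1 − M_2 = -5.289 − (8.274) = -13.563; smaller M is more luminous → Star 1.
L ratio = 10^(0.4 |ΔM|) = 10^5.425 = 266200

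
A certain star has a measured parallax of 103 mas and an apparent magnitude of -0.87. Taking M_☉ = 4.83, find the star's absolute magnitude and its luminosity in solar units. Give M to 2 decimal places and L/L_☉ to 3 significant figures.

d = 1/p = 1000/103 mas = 9.709 pc
M = m − 5 log₁₀ d + 5 = -0.87 − 5·0.9872 + 5 = -0.806
M − M_☉ = -0.806 − 4.83 = -5.636
L/L_☉ = 10^(−0.4 × -5.636) = 179.6

M ≈ -0.81; L/L_☉ ≈ 180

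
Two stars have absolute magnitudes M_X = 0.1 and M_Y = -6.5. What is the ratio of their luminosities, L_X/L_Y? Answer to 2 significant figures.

ΔM = M_X − M_Y = 6.6
L_X/L_Y = 10^(−0.4 ΔM) = 10^-2.640 = 2.291×10^-3

L_X/L_Y ≈ 2.3×10^-3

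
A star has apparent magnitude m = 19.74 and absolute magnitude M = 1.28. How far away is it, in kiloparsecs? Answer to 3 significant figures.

d ≈ 49.2 kpc

μ = m − M = 18.460
m − M = 5 log₁₀ d − 5
log₁₀ d = (m − M)/5 + 1 = 4.6920
d = 10^4.6920 = 49200 pc
= 49.20 kpc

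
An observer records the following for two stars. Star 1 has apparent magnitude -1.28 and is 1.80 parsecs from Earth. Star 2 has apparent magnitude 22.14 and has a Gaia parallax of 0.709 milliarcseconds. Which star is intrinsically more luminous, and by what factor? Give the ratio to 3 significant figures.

Star 1 is more luminous, by a factor of 3800.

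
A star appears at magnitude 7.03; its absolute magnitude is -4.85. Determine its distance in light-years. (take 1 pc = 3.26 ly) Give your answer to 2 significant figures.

μ = m − M = 11.880
m − M = 5 log₁₀ d − 5
log₁₀ d = (m − M)/5 + 1 = 3.3760
d = 10^3.3760 = 2377 pc
= 7748 ly

d ≈ 7700 ly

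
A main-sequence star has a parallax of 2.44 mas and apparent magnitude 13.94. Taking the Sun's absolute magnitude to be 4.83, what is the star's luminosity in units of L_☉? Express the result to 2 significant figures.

L/L_☉ ≈ 0.38

d = 1/p = 1000/2.44 mas = 409.8 pc
M = m − 5 log₁₀ d + 5 = 13.94 − 5·2.6126 + 5 = 5.877
M − M_☉ = 5.877 − 4.83 = 1.047
L/L_☉ = 10^(−0.4 × 1.047) = 0.3813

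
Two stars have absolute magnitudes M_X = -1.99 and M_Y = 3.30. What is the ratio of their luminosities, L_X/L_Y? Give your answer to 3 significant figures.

ΔM = M_X − M_Y = -5.29
L_X/L_Y = 10^(−0.4 ΔM) = 10^2.116 = 130.6

L_X/L_Y ≈ 131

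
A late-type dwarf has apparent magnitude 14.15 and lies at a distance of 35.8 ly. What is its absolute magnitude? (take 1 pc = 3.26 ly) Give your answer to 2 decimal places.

M ≈ 13.95

d = 35.8 ly / 3.26 = 10.98 pc
5 log₁₀(d/10 pc) = 5 log₁₀(10.98) − 5 = 0.203
M = m − 5 log₁₀(d/10) = 14.15 − 0.203 = 13.947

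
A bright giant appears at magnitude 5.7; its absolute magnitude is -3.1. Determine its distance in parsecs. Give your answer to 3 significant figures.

d ≈ 575 pc

μ = m − M = 8.800
m − M = 5 log₁₀ d − 5
log₁₀ d = (m − M)/5 + 1 = 2.7600
d = 10^2.7600 = 575.4 pc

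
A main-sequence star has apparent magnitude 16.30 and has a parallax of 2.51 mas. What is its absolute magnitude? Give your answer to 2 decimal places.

M ≈ 8.30

p = 2.51 mas = 2.51×10^-3″ → d = 1/p = 398.4 pc
5 log₁₀(d/10 pc) = 5 log₁₀(398.4) − 5 = 8.002
M = m − 5 log₁₀(d/10) = 16.30 − 8.002 = 8.298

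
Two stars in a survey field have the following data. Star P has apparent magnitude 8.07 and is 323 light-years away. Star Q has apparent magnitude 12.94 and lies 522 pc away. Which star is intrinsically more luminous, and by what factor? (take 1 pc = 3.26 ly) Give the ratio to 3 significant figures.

Star P is more luminous, by a factor of 3.20.

Star P: d = 323 ly / 3.26 = 99.08 pc
Star P: M = m − 5 log₁₀ d + 5 = 8.07 − 5·1.9960 + 5 = 3.090
Star Q: M = m − 5 log₁₀ d + 5 = 12.94 − 5·2.7177 + 5 = 4.352
ΔM = M_P − M_Q = 3.090 − (4.352) = -1.262; smaller M is more luminous → Star P.
L ratio = 10^(0.4 |ΔM|) = 10^0.505 = 3.196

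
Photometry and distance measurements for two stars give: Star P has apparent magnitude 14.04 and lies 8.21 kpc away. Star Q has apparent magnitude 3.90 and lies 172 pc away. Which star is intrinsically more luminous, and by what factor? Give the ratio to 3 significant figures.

Star Q is more luminous, by a factor of 4.99.

Star P: d = 8.21 kpc = 8210 pc
Star P: M = m − 5 log₁₀ d + 5 = 14.04 − 5·3.9143 + 5 = -0.532
Star Q: M = m − 5 log₁₀ d + 5 = 3.90 − 5·2.2355 + 5 = -2.278
ΔM = M_P − M_Q = -0.532 − (-2.278) = 1.746; smaller M is more luminous → Star Q.
L ratio = 10^(0.4 |ΔM|) = 10^0.698 = 4.993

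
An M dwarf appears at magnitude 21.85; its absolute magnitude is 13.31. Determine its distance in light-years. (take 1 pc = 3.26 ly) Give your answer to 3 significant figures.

μ = m − M = 8.540
m − M = 5 log₁₀ d − 5
log₁₀ d = (m − M)/5 + 1 = 2.7080
d = 10^2.7080 = 510.5 pc
= 1664 ly

d ≈ 1660 ly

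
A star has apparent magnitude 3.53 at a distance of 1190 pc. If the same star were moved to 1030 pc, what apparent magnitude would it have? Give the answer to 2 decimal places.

Flux ∝ 1/d², so Δm = 5 log₁₀(d₂/d₁) = 5 log₁₀(1030/1190) = -0.314
m₂ = m₁ + Δm = 3.53 + (-0.314) = 3.216

m ≈ 3.22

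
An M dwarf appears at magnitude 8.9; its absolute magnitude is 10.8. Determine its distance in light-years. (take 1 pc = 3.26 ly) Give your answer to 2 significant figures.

d ≈ 14 ly

μ = m − M = -1.900
m − M = 5 log₁₀ d − 5
log₁₀ d = (m − M)/5 + 1 = 0.6200
d = 10^0.6200 = 4.169 pc
= 13.59 ly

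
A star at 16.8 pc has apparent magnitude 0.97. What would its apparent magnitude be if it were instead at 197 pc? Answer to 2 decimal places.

m ≈ 6.32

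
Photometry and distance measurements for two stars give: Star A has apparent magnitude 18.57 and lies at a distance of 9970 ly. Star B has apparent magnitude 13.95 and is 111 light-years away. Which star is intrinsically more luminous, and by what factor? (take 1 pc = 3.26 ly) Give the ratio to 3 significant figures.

Star A: d = 9970 ly / 3.26 = 3058 pc
Star A: M = m − 5 log₁₀ d + 5 = 18.57 − 5·3.4855 + 5 = 6.143
Star B: d = 111 ly / 3.26 = 34.05 pc
Star B: M = m − 5 log₁₀ d + 5 = 13.95 − 5·1.5321 + 5 = 11.289
ΔM = M_A − M_B = 6.143 − (11.289) = -5.147; smaller M is more luminous → Star A.
L ratio = 10^(0.4 |ΔM|) = 10^2.059 = 114.5

Star A is more luminous, by a factor of 114.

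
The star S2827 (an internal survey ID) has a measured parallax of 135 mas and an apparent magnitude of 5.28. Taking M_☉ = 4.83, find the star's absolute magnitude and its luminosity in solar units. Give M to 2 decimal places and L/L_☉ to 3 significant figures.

d = 1/p = 1000/135 mas = 7.407 pc
M = m − 5 log₁₀ d + 5 = 5.28 − 5·0.8697 + 5 = 5.932
M − M_☉ = 5.932 − 4.83 = 1.102
L/L_☉ = 10^(−0.4 × 1.102) = 0.3625

M ≈ 5.93; L/L_☉ ≈ 0.363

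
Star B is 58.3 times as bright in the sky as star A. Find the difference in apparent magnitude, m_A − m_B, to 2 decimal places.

m_A − m_B ≈ 4.41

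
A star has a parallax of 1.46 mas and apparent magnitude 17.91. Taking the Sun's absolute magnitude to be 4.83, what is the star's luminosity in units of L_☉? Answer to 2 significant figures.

d = 1/p = 1000/1.46 mas = 684.9 pc
M = m − 5 log₁₀ d + 5 = 17.91 − 5·2.8356 + 5 = 8.732
M − M_☉ = 8.732 − 4.83 = 3.902
L/L_☉ = 10^(−0.4 × 3.902) = 0.02750

L/L_☉ ≈ 0.027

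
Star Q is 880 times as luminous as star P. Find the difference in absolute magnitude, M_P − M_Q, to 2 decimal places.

Pogson: ΔM = −2.5 log₁₀(ratio) = −2.5 log₁₀(880) = −2.5 × 2.9445 = -7.361
Star Q is brighter so has the smaller magnitude: M_P − M_Q is positive.

M_P − M_Q ≈ 7.36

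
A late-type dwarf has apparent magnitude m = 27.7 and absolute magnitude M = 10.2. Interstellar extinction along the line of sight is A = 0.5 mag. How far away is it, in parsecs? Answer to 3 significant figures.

d ≈ 25100 pc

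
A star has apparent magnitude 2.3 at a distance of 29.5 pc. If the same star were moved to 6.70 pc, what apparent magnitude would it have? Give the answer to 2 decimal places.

Flux ∝ 1/d², so Δm = 5 log₁₀(d₂/d₁) = 5 log₁₀(6.70/29.5) = -3.219
m₂ = m₁ + Δm = 2.3 + (-3.219) = -0.919

m ≈ -0.92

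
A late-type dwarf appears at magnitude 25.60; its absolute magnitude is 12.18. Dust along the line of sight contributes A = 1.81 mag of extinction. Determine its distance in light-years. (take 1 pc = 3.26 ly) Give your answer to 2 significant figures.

d ≈ 6800 ly

m − M = 5 log₁₀(d/10 pc) + A  ⇒  25.60 − (12.18) − 1.81 = 5 log₁₀(d/10)
11.610 = 5 log₁₀(d/10)
log₁₀ d = (m − M − A)/5 + 1 = 3.3220
d = 10^3.3220 = 2099 pc
= 6843 ly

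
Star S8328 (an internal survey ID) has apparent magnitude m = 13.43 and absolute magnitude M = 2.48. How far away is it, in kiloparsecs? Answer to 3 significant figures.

μ = m − M = 10.950
m − M = 5 log₁₀ d − 5
log₁₀ d = (m − M)/5 + 1 = 3.1900
d = 10^3.1900 = 1549 pc
= 1.549 kpc

d ≈ 1.55 kpc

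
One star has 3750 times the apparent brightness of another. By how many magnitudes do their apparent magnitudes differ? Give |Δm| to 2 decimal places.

Pogson: Δm = −2.5 log₁₀(ratio) = −2.5 log₁₀(3750) = −2.5 × 3.5740 = -8.935

|Δm| ≈ 8.94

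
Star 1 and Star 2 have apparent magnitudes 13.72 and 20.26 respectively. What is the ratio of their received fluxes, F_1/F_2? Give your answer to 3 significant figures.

F_1/F_2 ≈ 413

Magnitude difference = -6.54
Flux ratio = 10^(−0.4 Δm) = 10^(−0.4 × -6.54) = 10^2.616 = 413.0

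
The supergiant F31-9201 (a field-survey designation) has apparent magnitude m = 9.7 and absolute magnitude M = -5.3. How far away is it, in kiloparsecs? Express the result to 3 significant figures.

d ≈ 10.0 kpc

Distance modulus: m − M = 9.7 − (-5.3) = 15.000
m − M = 5 log₁₀ d − 5
log₁₀ d = (m − M)/5 + 1 = 4.0000
d = 10^4.0000 = 10000 pc
= 10.00 kpc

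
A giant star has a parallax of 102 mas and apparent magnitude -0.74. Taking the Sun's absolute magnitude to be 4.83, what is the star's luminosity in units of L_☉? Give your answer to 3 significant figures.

d = 1/p = 1000/102 mas = 9.804 pc
M = m − 5 log₁₀ d + 5 = -0.74 − 5·0.9914 + 5 = -0.697
M − M_☉ = -0.697 − 4.83 = -5.527
L/L_☉ = 10^(−0.4 × -5.527) = 162.5

L/L_☉ ≈ 162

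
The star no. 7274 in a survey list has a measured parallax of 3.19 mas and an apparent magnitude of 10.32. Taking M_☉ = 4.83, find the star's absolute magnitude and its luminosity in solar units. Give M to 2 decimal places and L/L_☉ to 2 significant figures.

M ≈ 2.84; L/L_☉ ≈ 6.3

d = 1/p = 1000/3.19 mas = 313.5 pc
M = m − 5 log₁₀ d + 5 = 10.32 − 5·2.4962 + 5 = 2.839
M − M_☉ = 2.839 − 4.83 = -1.991
L/L_☉ = 10^(−0.4 × -1.991) = 6.258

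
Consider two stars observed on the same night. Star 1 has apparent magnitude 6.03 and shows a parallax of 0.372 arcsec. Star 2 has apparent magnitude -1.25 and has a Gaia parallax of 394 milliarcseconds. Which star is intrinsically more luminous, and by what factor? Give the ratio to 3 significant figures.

Star 2 is more luminous, by a factor of 728.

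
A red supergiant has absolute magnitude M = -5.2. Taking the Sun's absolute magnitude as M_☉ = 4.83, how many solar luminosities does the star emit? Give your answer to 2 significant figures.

M − M_☉ = -5.2 − 4.83 = -10.030
L/L_☉ = 10^(−0.4 (M − M_☉)) = 10^4.012 = 10280

L/L_☉ ≈ 10000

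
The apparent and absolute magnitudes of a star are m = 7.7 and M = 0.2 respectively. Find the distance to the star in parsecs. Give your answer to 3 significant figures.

d ≈ 316 pc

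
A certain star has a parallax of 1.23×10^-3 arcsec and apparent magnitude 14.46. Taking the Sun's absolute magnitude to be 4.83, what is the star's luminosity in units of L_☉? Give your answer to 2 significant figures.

d = 1/p = 1/1.23×10^-3″ = 813.0 pc
M = m − 5 log₁₀ d + 5 = 14.46 − 5·2.9101 + 5 = 4.910
M − M_☉ = 4.910 − 4.83 = 0.080
L/L_☉ = 10^(−0.4 × 0.080) = 0.9294

L/L_☉ ≈ 0.93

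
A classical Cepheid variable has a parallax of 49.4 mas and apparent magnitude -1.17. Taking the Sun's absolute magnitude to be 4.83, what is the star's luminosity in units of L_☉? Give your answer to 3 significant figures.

L/L_☉ ≈ 1030

d = 1/p = 1000/49.4 mas = 20.24 pc
M = m − 5 log₁₀ d + 5 = -1.17 − 5·1.3063 + 5 = -2.701
M − M_☉ = -2.701 − 4.83 = -7.531
L/L_☉ = 10^(−0.4 × -7.531) = 1029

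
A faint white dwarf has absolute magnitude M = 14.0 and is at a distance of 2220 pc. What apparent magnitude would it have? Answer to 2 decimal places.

m ≈ 25.73

m = M + 5 log₁₀ d − 5 = 14.0 + 5·3.3464 − 5 = 25.732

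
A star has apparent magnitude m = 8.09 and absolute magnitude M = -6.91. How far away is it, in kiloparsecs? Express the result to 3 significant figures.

Distance modulus: m − M = 8.09 − (-6.91) = 15.000
m − M = 5 log₁₀ d − 5
log₁₀ d = (m − M)/5 + 1 = 4.0000
d = 10^4.0000 = 10000 pc
= 10.00 kpc

d ≈ 10.0 kpc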